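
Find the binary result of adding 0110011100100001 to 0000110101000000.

Add column by column from the right: bit + bit + carry-in; write the sum mod 2, carry 1 when the sum is 2 or 3.
carry:  0001111000000000
        0110011100100001
+       0000110101000000
------------------------
       00111010001100001
(the carry out of the leftmost column, 0, becomes the leading bit)
Decimal check:
  0110011100100001 = 16384 + 8192 + 1024 + 512 + 256 + 32 + 1 = 26401
  0000110101000000 = 2048 + 1024 + 256 + 64 = 3392
  26401 + 3392 = 29793, and 00111010001100001 = 16384 + 8192 + 4096 + 1024 + 64 + 32 + 1 = 29793 ✓



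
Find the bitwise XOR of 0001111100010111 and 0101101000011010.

XOR: 1 when bits differ
  0001111100010111
^ 0101101000011010
------------------
  0100010100001101
Decimal: 7959 ^ 23066 = 17677



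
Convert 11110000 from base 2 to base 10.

Sum of powers of 2 for each 1-bit:
2^4 + 2^5 + 2^6 + 2^7
= 16 + 32 + 64 + 128
= 240



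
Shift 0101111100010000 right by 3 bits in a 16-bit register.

Original: 0101111100010000 (decimal 24336)
Shift right by 3 positions
Drop the 3 low bits; fill with zeros on the left
Result: 0000101111100010 (decimal 3042)
Equivalent: 24336 >> 3 = 24336 ÷ 2^3 = 3042



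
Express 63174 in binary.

Using repeated division by 2:
63174 ÷ 2 = 31587 remainder 0
31587 ÷ 2 = 15793 remainder 1
15793 ÷ 2 = 7896 remainder 1
7896 ÷ 2 = 3948 remainder 0
3948 ÷ 2 = 1974 remainder 0
1974 ÷ 2 = 987 remainder 0
987 ÷ 2 = 493 remainder 1
493 ÷ 2 = 246 remainder 1
246 ÷ 2 = 123 remainder 0
123 ÷ 2 = 61 remainder 1
61 ÷ 2 = 30 remainder 1
30 ÷ 2 = 15 remainder 0
15 ÷ 2 = 7 remainder 1
7 ÷ 2 = 3 remainder 1
3 ÷ 2 = 1 remainder 1
1 ÷ 2 = 0 remainder 1
Reading remainders bottom to top: 1111011011000110



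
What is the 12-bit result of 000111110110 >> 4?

Original: 000111110110 (decimal 502)
Shift right by 4 positions
Drop the 4 low bits; fill with zeros on the left
Result: 000000011111 (decimal 31)
Equivalent: 502 >> 4 = 502 ÷ 2^4 = 31



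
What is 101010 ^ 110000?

XOR: 1 when bits differ
  101010
^ 110000
--------
  011010
Decimal: 42 ^ 48 = 26



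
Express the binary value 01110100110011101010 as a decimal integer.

Sum of powers of 2 for each 1-bit:
2^1 + 2^3 + 2^5 + 2^6 + 2^7 + 2^10 + 2^11 + 2^14 + 2^16 + 2^17 + 2^18
= 2 + 8 + 32 + 64 + 128 + 1024 + 2048 + 16384 + 65536 + 131072 + 262144
= 478442



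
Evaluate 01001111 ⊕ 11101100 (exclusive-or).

XOR: 1 when bits differ
  01001111
^ 11101100
----------
  10100011
Decimal: 79 ^ 236 = 163



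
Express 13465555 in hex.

Using repeated division by 16 (digits 10–15 are A–F):
13465555 ÷ 16 = 841597 remainder 3
841597 ÷ 16 = 52599 remainder 13 (D)
52599 ÷ 16 = 3287 remainder 7
3287 ÷ 16 = 205 remainder 7
205 ÷ 16 = 12 remainder 13 (D)
12 ÷ 16 = 0 remainder 12 (C)
Reading remainders bottom to top: CD77D3



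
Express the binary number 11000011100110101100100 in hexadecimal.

Group into 4-bit nibbles from right:
  0110 = 6
  0001 = 1
  1100 = C
  1101 = D
  0110 = 6
  0100 = 4
Result: 61CD64



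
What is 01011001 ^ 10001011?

XOR: 1 when bits differ
  01011001
^ 10001011
----------
  11010010
Decimal: 89 ^ 139 = 210



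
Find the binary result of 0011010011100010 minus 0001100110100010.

Method 1 - Direct subtraction (column by column from the right: bit − bit − borrow-in; if negative, add 2 and borrow 1 from the next column):
borrow: 0011011000000000
        0011010011100010
-       0001100110100010
------------------------
        0001101101000000

Method 2 - Add two's complement:
Two's complement of 0001100110100010: invert → 1110011001011101, add 1 → 1110011001011110
  0011010011100010
+ 1110011001011110
------------------
 10001101101000000  (end carry out of the top bit = 1)
Discarding the end carry: 0001101101000000
Decimal check:
  0011010011100010 = 8192 + 4096 + 1024 + 128 + 64 + 32 + 2 = 13538
  0001100110100010 = 4096 + 2048 + 256 + 128 + 32 + 2 = 6562
  13538 - 6562 = 6976, and 0001101101000000 = 4096 + 2048 + 512 + 256 + 64 = 6976 ✓



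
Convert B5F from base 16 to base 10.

Expand by place value (powers of 16):
Digit values: B = 11, F = 15
B5F = 11 × 16^2 + 5 × 16^1 + 15 × 16^0
= 11 × 256 + 5 × 16 + 15 × 1
= 2816 + 80 + 15
= 2911



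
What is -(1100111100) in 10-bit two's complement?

Original (sign bit 1, negative): 1100111100
Step 1 - Invert all bits: 0011000011
Step 2 - Add 1: 0011000100
Verification: 1100111100 + 0011000100 = 10000000000; discarding the end carry (carry out of the top bit) leaves the 10-bit value 0000000000, as required for x + (-x)



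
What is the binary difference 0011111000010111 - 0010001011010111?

Method 1 - Direct subtraction (column by column from the right: bit − bit − borrow-in; if negative, add 2 and borrow 1 from the next column):
borrow: 0000011110000000
        0011111000010111
-       0010001011010111
------------------------
        0001101101000000

Method 2 - Add two's complement:
Two's complement of 0010001011010111: invert → 1101110100101000, add 1 → 1101110100101001
  0011111000010111
+ 1101110100101001
------------------
 10001101101000000  (end carry out of the top bit = 1)
Discarding the end carry: 0001101101000000
Decimal check:
  0011111000010111 = 8192 + 4096 + 2048 + 1024 + 512 + 16 + 4 + 2 + 1 = 15895
  0010001011010111 = 8192 + 512 + 128 + 64 + 16 + 4 + 2 + 1 = 8919
  15895 - 8919 = 6976, and 0001101101000000 = 4096 + 2048 + 512 + 256 + 64 = 6976 ✓



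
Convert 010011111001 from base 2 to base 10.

Sum of powers of 2 for each 1-bit:
2^0 + 2^3 + 2^4 + 2^5 + 2^6 + 2^7 + 2^10
= 1 + 8 + 16 + 32 + 64 + 128 + 1024
= 1273



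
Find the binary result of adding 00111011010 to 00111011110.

Add column by column from the right: bit + bit + carry-in; write the sum mod 2, carry 1 when the sum is 2 or 3.
carry:  01110111100
        00111011010
+       00111011110
-------------------
       001110111000
(the carry out of the leftmost column, 0, becomes the leading bit)
Decimal check:
  00111011010 = 256 + 128 + 64 + 16 + 8 + 2 = 474
  00111011110 = 256 + 128 + 64 + 16 + 8 + 4 + 2 = 478
  474 + 478 = 952, and 001110111000 = 512 + 256 + 128 + 32 + 16 + 8 = 952 ✓



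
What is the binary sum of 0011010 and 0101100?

Add column by column from the right: bit + bit + carry-in; write the sum mod 2, carry 1 when the sum is 2 or 3.
carry:  1110000
        0011010
+       0101100
---------------
       01000110
(the carry out of the leftmost column, 0, becomes the leading bit)
Decimal check:
  0011010 = 16 + 8 + 2 = 26
  0101100 = 32 + 8 + 4 = 44
  26 + 44 = 70, and 01000110 = 64 + 4 + 2 = 70 ✓



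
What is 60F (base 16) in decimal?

Expand by place value (powers of 16):
Digit values: F = 15
60F = 6 × 16^2 + 0 × 16^1 + 15 × 16^0
= 6 × 256 + 0 × 16 + 15 × 1
= 1536 + 0 + 15
= 1551



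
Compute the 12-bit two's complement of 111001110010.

Original (sign bit 1, negative): 111001110010
Step 1 - Invert all bits: 000110001101
Step 2 - Add 1: 000110001110
Verification: 111001110010 + 000110001110 = 1000000000000; discarding the end carry (carry out of the top bit) leaves the 12-bit value 000000000000, as required for x + (-x)



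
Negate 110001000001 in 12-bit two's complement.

Original (sign bit 1, negative): 110001000001
Step 1 - Invert all bits: 001110111110
Step 2 - Add 1: 001110111111
Verification: 110001000001 + 001110111111 = 1000000000000; discarding the end carry (carry out of the top bit) leaves the 12-bit value 000000000000, as required for x + (-x)



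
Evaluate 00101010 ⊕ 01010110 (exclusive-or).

XOR: 1 when bits differ
  00101010
^ 01010110
----------
  01111100
Decimal: 42 ^ 86 = 124



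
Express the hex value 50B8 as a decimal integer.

Expand by place value (powers of 16):
Digit values: B = 11
50B8 = 5 × 16^3 + 0 × 16^2 + 11 × 16^1 + 8 × 16^0
= 5 × 4096 + 0 × 256 + 11 × 16 + 8 × 1
= 20480 + 0 + 176 + 8
= 20664



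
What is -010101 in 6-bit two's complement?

Original: 010101
Step 1 - Invert all bits: 101010
Step 2 - Add 1: 101011
Verification: 010101 + 101011 = 1000000; discarding the end carry (carry out of the top bit) leaves the 6-bit value 000000, as required for x + (-x)



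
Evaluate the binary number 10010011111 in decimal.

Sum of powers of 2 for each 1-bit:
2^0 + 2^1 + 2^2 + 2^3 + 2^4 + 2^7 + 2^10
= 1 + 2 + 4 + 8 + 16 + 128 + 1024
= 1183



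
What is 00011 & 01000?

AND: 1 only when both bits are 1
  00011
& 01000
-------
  00000
Decimal: 3 & 8 = 0



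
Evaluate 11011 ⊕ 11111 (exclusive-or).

XOR: 1 when bits differ
  11011
^ 11111
-------
  00100
Decimal: 27 ^ 31 = 4



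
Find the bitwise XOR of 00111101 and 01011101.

XOR: 1 when bits differ
  00111101
^ 01011101
----------
  01100000
Decimal: 61 ^ 93 = 96



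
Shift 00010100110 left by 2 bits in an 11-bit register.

Original: 00010100110 (decimal 166)
Shift left by 2 positions
Append 2 zeros on the right
Result: 01010011000 (decimal 664)
Equivalent: 166 << 2 = 166 × 2^2 = 664



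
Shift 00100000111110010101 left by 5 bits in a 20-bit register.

Original: 00100000111110010101 (decimal 135061)
Shift left by 5 positions
Append 5 zeros on the right and drop the 5 high bits that overflow the 20-bit width
Result: 00011111001010100000 (decimal 127648)
Equivalent: 135061 << 5 = 135061 × 2^5 = 4321952, truncated to 20 bits = 127648



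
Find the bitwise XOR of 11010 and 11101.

XOR: 1 when bits differ
  11010
^ 11101
-------
  00111
Decimal: 26 ^ 29 = 7



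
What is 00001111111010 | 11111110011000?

OR: 1 when either bit is 1
  00001111111010
| 11111110011000
----------------
  11111111111010
Decimal: 1018 | 16280 = 16378



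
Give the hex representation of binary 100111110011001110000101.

Group into 4-bit nibbles from right:
  1001 = 9
  1111 = F
  0011 = 3
  0011 = 3
  1000 = 8
  0101 = 5
Result: 9F3385



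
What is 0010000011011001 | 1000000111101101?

OR: 1 when either bit is 1
  0010000011011001
| 1000000111101101
------------------
  1010000111111101
Decimal: 8409 | 33261 = 41469



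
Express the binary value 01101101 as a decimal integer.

Sum of powers of 2 for each 1-bit:
2^0 + 2^2 + 2^3 + 2^5 + 2^6
= 1 + 4 + 8 + 32 + 64
= 109



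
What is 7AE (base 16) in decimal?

Expand by place value (powers of 16):
Digit values: A = 10, E = 14
7AE = 7 × 16^2 + 10 × 16^1 + 14 × 16^0
= 7 × 256 + 10 × 16 + 14 × 1
= 1792 + 160 + 14
= 1966



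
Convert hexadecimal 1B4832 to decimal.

Expand by place value (powers of 16):
Digit values: B = 11
1B4832 = 1 × 16^5 + 11 × 16^4 + 4 × 16^3 + 8 × 16^2 + 3 × 16^1 + 2 × 16^0
= 1 × 1048576 + 11 × 65536 + 4 × 4096 + 8 × 256 + 3 × 16 + 2 × 1
= 1048576 + 720896 + 16384 + 2048 + 48 + 2
= 1787954



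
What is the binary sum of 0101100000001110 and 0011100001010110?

Add column by column from the right: bit + bit + carry-in; write the sum mod 2, carry 1 when the sum is 2 or 3.
carry:  1111000000111100
        0101100000001110
+       0011100001010110
------------------------
       01001000001100100
(the carry out of the leftmost column, 0, becomes the leading bit)
Decimal check:
  0101100000001110 = 16384 + 4096 + 2048 + 8 + 4 + 2 = 22542
  0011100001010110 = 8192 + 4096 + 2048 + 64 + 16 + 4 + 2 = 14422
  22542 + 14422 = 36964, and 01001000001100100 = 32768 + 4096 + 64 + 32 + 4 = 36964 ✓



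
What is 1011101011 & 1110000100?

AND: 1 only when both bits are 1
  1011101011
& 1110000100
------------
  1010000000
Decimal: 747 & 900 = 640



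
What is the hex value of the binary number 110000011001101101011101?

Group into 4-bit nibbles from right:
  1100 = C
  0001 = 1
  1001 = 9
  1011 = B
  0101 = 5
  1101 = D
Result: C19B5D



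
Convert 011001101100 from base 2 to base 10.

Sum of powers of 2 for each 1-bit:
2^2 + 2^3 + 2^5 + 2^6 + 2^9 + 2^10
= 4 + 8 + 32 + 64 + 512 + 1024
= 1644



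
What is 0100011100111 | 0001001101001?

OR: 1 when either bit is 1
  0100011100111
| 0001001101001
---------------
  0101011101111
Decimal: 2279 | 617 = 2799



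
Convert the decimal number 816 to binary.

Using repeated division by 2:
816 ÷ 2 = 408 remainder 0
408 ÷ 2 = 204 remainder 0
204 ÷ 2 = 102 remainder 0
102 ÷ 2 = 51 remainder 0
51 ÷ 2 = 25 remainder 1
25 ÷ 2 = 12 remainder 1
12 ÷ 2 = 6 remainder 0
6 ÷ 2 = 3 remainder 0
3 ÷ 2 = 1 remainder 1
1 ÷ 2 = 0 remainder 1
Reading remainders bottom to top: 1100110000



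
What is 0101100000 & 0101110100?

AND: 1 only when both bits are 1
  0101100000
& 0101110100
------------
  0101100000
Decimal: 352 & 372 = 352



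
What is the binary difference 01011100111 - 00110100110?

Method 1 - Direct subtraction (column by column from the right: bit − bit − borrow-in; if negative, add 2 and borrow 1 from the next column):
borrow: 01000000000
        01011100111
-       00110100110
-------------------
        00101000001

Method 2 - Add two's complement:
Two's complement of 00110100110: invert → 11001011001, add 1 → 11001011010
  01011100111
+ 11001011010
-------------
 100101000001  (end carry out of the top bit = 1)
Discarding the end carry: 00101000001
Decimal check:
  01011100111 = 512 + 128 + 64 + 32 + 4 + 2 + 1 = 743
  00110100110 = 256 + 128 + 32 + 4 + 2 = 422
  743 - 422 = 321, and 00101000001 = 256 + 64 + 1 = 321 ✓



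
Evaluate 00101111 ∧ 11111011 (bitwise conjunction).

AND: 1 only when both bits are 1
  00101111
& 11111011
----------
  00101011
Decimal: 47 & 251 = 43



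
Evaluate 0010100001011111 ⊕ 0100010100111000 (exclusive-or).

XOR: 1 when bits differ
  0010100001011111
^ 0100010100111000
------------------
  0110110101100111
Decimal: 10335 ^ 17720 = 28007



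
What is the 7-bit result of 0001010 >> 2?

Original: 0001010 (decimal 10)
Shift right by 2 positions
Drop the 2 low bits; fill with zeros on the left
Result: 0000010 (decimal 2)
Equivalent: 10 >> 2 = 10 ÷ 2^2 = 2



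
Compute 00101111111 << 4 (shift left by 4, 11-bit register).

Original: 00101111111 (decimal 383)
Shift left by 4 positions
Append 4 zeros on the right and drop the 4 high bits that overflow the 11-bit width
Result: 11111110000 (decimal 2032)
Equivalent: 383 << 4 = 383 × 2^4 = 6128, truncated to 11 bits = 2032



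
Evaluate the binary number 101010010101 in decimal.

Sum of powers of 2 for each 1-bit:
2^0 + 2^2 + 2^4 + 2^7 + 2^9 + 2^11
= 1 + 4 + 16 + 128 + 512 + 2048
= 2709



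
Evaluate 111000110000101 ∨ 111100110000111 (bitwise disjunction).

OR: 1 when either bit is 1
  111000110000101
| 111100110000111
-----------------
  111100110000111
Decimal: 29061 | 31111 = 31111



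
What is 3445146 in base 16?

Using repeated division by 16 (digits 10–15 are A–F):
3445146 ÷ 16 = 215321 remainder 10 (A)
215321 ÷ 16 = 13457 remainder 9
13457 ÷ 16 = 841 remainder 1
841 ÷ 16 = 52 remainder 9
52 ÷ 16 = 3 remainder 4
3 ÷ 16 = 0 remainder 3
Reading remainders bottom to top: 34919A



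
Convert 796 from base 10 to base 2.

Using repeated division by 2:
796 ÷ 2 = 398 remainder 0
398 ÷ 2 = 199 remainder 0
199 ÷ 2 = 99 remainder 1
99 ÷ 2 = 49 remainder 1
49 ÷ 2 = 24 remainder 1
24 ÷ 2 = 12 remainder 0
12 ÷ 2 = 6 remainder 0
6 ÷ 2 = 3 remainder 0
3 ÷ 2 = 1 remainder 1
1 ÷ 2 = 0 remainder 1
Reading remainders bottom to top: 1100011100



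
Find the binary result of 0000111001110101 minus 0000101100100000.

Method 1 - Direct subtraction (column by column from the right: bit − bit − borrow-in; if negative, add 2 and borrow 1 from the next column):
borrow: 0000011000000000
        0000111001110101
-       0000101100100000
------------------------
        0000001101010101

Method 2 - Add two's complement:
Two's complement of 0000101100100000: invert → 1111010011011111, add 1 → 1111010011100000
  0000111001110101
+ 1111010011100000
------------------
 10000001101010101  (end carry out of the top bit = 1)
Discarding the end carry: 0000001101010101
Decimal check:
  0000111001110101 = 2048 + 1024 + 512 + 64 + 32 + 16 + 4 + 1 = 3701
  0000101100100000 = 2048 + 512 + 256 + 32 = 2848
  3701 - 2848 = 853, and 0000001101010101 = 512 + 256 + 64 + 16 + 4 + 1 = 853 ✓



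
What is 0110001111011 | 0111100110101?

OR: 1 when either bit is 1
  0110001111011
| 0111100110101
---------------
  0111101111111
Decimal: 3195 | 3893 = 3967



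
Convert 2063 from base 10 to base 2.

Using repeated division by 2:
2063 ÷ 2 = 1031 remainder 1
1031 ÷ 2 = 515 remainder 1
515 ÷ 2 = 257 remainder 1
257 ÷ 2 = 128 remainder 1
128 ÷ 2 = 64 remainder 0
64 ÷ 2 = 32 remainder 0
32 ÷ 2 = 16 remainder 0
16 ÷ 2 = 8 remainder 0
8 ÷ 2 = 4 remainder 0
4 ÷ 2 = 2 remainder 0
2 ÷ 2 = 1 remainder 0
1 ÷ 2 = 0 remainder 1
Reading remainders bottom to top: 100000001111



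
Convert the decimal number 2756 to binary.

Using repeated division by 2:
2756 ÷ 2 = 1378 remainder 0
1378 ÷ 2 = 689 remainder 0
689 ÷ 2 = 344 remainder 1
344 ÷ 2 = 172 remainder 0
172 ÷ 2 = 86 remainder 0
86 ÷ 2 = 43 remainder 0
43 ÷ 2 = 21 remainder 1
21 ÷ 2 = 10 remainder 1
10 ÷ 2 = 5 remainder 0
5 ÷ 2 = 2 remainder 1
2 ÷ 2 = 1 remainder 0
1 ÷ 2 = 0 remainder 1
Reading remainders bottom to top: 101011000100



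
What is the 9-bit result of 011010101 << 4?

Original: 011010101 (decimal 213)
Shift left by 4 positions
Append 4 zeros on the right and drop the 4 high bits that overflow the 9-bit width
Result: 101010000 (decimal 336)
Equivalent: 213 << 4 = 213 × 2^4 = 3408, truncated to 9 bits = 336



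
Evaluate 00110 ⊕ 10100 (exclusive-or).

XOR: 1 when bits differ
  00110
^ 10100
-------
  10010
Decimal: 6 ^ 20 = 18



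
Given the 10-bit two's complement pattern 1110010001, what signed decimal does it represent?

Binary: 1110010001
Sign bit: 1 (negative)
Invert: 0001101110
Add 1:  0001101111
Magnitude: 0001101111 = 64 + 32 + 8 + 4 + 2 + 1 = 111
Value: -111



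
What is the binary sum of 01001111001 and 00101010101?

Add column by column from the right: bit + bit + carry-in; write the sum mod 2, carry 1 when the sum is 2 or 3.
carry:  00011100010
        01001111001
+       00101010101
-------------------
       001111001110
(the carry out of the leftmost column, 0, becomes the leading bit)
Decimal check:
  01001111001 = 512 + 64 + 32 + 16 + 8 + 1 = 633
  00101010101 = 256 + 64 + 16 + 4 + 1 = 341
  633 + 341 = 974, and 001111001110 = 512 + 256 + 128 + 64 + 8 + 4 + 2 = 974 ✓



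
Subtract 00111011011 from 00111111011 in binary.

Method 1 - Direct subtraction (column by column from the right: bit − bit − borrow-in; if negative, add 2 and borrow 1 from the next column):
borrow: 00000000000
        00111111011
-       00111011011
-------------------
        00000100000

Method 2 - Add two's complement:
Two's complement of 00111011011: invert → 11000100100, add 1 → 11000100101
  00111111011
+ 11000100101
-------------
 100000100000  (end carry out of the top bit = 1)
Discarding the end carry: 00000100000
Decimal check:
  00111111011 = 256 + 128 + 64 + 32 + 16 + 8 + 2 + 1 = 507
  00111011011 = 256 + 128 + 64 + 16 + 8 + 2 + 1 = 475
  507 - 475 = 32, and 00000100000 = 32 ✓



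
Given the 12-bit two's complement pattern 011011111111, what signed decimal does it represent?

Binary: 011011111111
Sign bit: 0 (non-negative)
Read directly as an unsigned value:
011011111111 = 1024 + 512 + 128 + 64 + 32 + 16 + 8 + 4 + 2 + 1 = 1791
Value: 1791



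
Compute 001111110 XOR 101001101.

XOR: 1 when bits differ
  001111110
^ 101001101
-----------
  100110011
Decimal: 126 ^ 333 = 307



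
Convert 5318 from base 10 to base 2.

Using repeated division by 2:
5318 ÷ 2 = 2659 remainder 0
2659 ÷ 2 = 1329 remainder 1
1329 ÷ 2 = 664 remainder 1
664 ÷ 2 = 332 remainder 0
332 ÷ 2 = 166 remainder 0
166 ÷ 2 = 83 remainder 0
83 ÷ 2 = 41 remainder 1
41 ÷ 2 = 20 remainder 1
20 ÷ 2 = 10 remainder 0
10 ÷ 2 = 5 remainder 0
5 ÷ 2 = 2 remainder 1
2 ÷ 2 = 1 remainder 0
1 ÷ 2 = 0 remainder 1
Reading remainders bottom to top: 1010011000110



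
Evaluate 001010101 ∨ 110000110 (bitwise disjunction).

OR: 1 when either bit is 1
  001010101
| 110000110
-----------
  111010111
Decimal: 85 | 390 = 471



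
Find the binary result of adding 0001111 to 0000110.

Add column by column from the right: bit + bit + carry-in; write the sum mod 2, carry 1 when the sum is 2 or 3.
carry:  0011100
        0001111
+       0000110
---------------
       00010101
(the carry out of the leftmost column, 0, becomes the leading bit)
Decimal check:
  0001111 = 8 + 4 + 2 + 1 = 15
  0000110 = 4 + 2 = 6
  15 + 6 = 21, and 00010101 = 16 + 4 + 1 = 21 ✓



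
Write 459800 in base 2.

Using repeated division by 2:
459800 ÷ 2 = 229900 remainder 0
229900 ÷ 2 = 114950 remainder 0
114950 ÷ 2 = 57475 remainder 0
57475 ÷ 2 = 28737 remainder 1
28737 ÷ 2 = 14368 remainder 1
14368 ÷ 2 = 7184 remainder 0
7184 ÷ 2 = 3592 remainder 0
3592 ÷ 2 = 1796 remainder 0
1796 ÷ 2 = 898 remainder 0
898 ÷ 2 = 449 remainder 0
449 ÷ 2 = 224 remainder 1
224 ÷ 2 = 112 remainder 0
112 ÷ 2 = 56 remainder 0
56 ÷ 2 = 28 remainder 0
28 ÷ 2 = 14 remainder 0
14 ÷ 2 = 7 remainder 0
7 ÷ 2 = 3 remainder 1
3 ÷ 2 = 1 remainder 1
1 ÷ 2 = 0 remainder 1
Reading remainders bottom to top: 1110000010000011000



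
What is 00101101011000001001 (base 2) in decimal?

Sum of powers of 2 for each 1-bit:
2^0 + 2^3 + 2^9 + 2^10 + 2^12 + 2^14 + 2^15 + 2^17
= 1 + 8 + 512 + 1024 + 4096 + 16384 + 32768 + 131072
= 185865



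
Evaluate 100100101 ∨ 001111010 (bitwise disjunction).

OR: 1 when either bit is 1
  100100101
| 001111010
-----------
  101111111
Decimal: 293 | 122 = 383



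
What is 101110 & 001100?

AND: 1 only when both bits are 1
  101110
& 001100
--------
  001100
Decimal: 46 & 12 = 12



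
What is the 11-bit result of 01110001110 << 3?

Original: 01110001110 (decimal 910)
Shift left by 3 positions
Append 3 zeros on the right and drop the 3 high bits that overflow the 11-bit width
Result: 10001110000 (decimal 1136)
Equivalent: 910 << 3 = 910 × 2^3 = 7280, truncated to 11 bits = 1136



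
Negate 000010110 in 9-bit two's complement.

Original: 000010110
Step 1 - Invert all bits: 111101001
Step 2 - Add 1: 111101010
Verification: 000010110 + 111101010 = 1000000000; discarding the end carry (carry out of the top bit) leaves the 9-bit value 000000000, as required for x + (-x)



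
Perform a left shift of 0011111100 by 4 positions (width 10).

Original: 0011111100 (decimal 252)
Shift left by 4 positions
Append 4 zeros on the right and drop the 4 high bits that overflow the 10-bit width
Result: 1111000000 (decimal 960)
Equivalent: 252 << 4 = 252 × 2^4 = 4032, truncated to 10 bits = 960



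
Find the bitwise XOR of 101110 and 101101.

XOR: 1 when bits differ
  101110
^ 101101
--------
  000011
Decimal: 46 ^ 45 = 3



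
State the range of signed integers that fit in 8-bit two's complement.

For 8-bit two's complement:
Minimum: -2^7 = -128
Maximum: 2^7 - 1 = 127



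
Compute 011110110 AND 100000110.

AND: 1 only when both bits are 1
  011110110
& 100000110
-----------
  000000110
Decimal: 246 & 262 = 6



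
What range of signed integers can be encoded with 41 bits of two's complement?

For 41-bit two's complement:
Minimum: -2^40 = -1099511627776
Maximum: 2^40 - 1 = 1099511627775



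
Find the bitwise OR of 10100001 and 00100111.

OR: 1 when either bit is 1
  10100001
| 00100111
----------
  10100111
Decimal: 161 | 39 = 167



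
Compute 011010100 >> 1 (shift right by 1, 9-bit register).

Original: 011010100 (decimal 212)
Shift right by 1 position
Drop the 1 low bit; fill with zero on the left
Result: 001101010 (decimal 106)
Equivalent: 212 >> 1 = 212 ÷ 2^1 = 106



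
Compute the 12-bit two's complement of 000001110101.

Original: 000001110101
Step 1 - Invert all bits: 111110001010
Step 2 - Add 1: 111110001011
Verification: 000001110101 + 111110001011 = 1000000000000; discarding the end carry (carry out of the top bit) leaves the 12-bit value 000000000000, as required for x + (-x)



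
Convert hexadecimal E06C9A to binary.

Convert each hex digit to 4 bits:
  E = 1110
  0 = 0000
  6 = 0110
  C = 1100
  9 = 1001
  A = 1010
Concatenate: 111000000110110010011010



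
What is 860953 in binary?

Using repeated division by 2:
860953 ÷ 2 = 430476 remainder 1
430476 ÷ 2 = 215238 remainder 0
215238 ÷ 2 = 107619 remainder 0
107619 ÷ 2 = 53809 remainder 1
53809 ÷ 2 = 26904 remainder 1
26904 ÷ 2 = 13452 remainder 0
13452 ÷ 2 = 6726 remainder 0
6726 ÷ 2 = 3363 remainder 0
3363 ÷ 2 = 1681 remainder 1
1681 ÷ 2 = 840 remainder 1
840 ÷ 2 = 420 remainder 0
420 ÷ 2 = 210 remainder 0
210 ÷ 2 = 105 remainder 0
105 ÷ 2 = 52 remainder 1
52 ÷ 2 = 26 remainder 0
26 ÷ 2 = 13 remainder 0
13 ÷ 2 = 6 remainder 1
6 ÷ 2 = 3 remainder 0
3 ÷ 2 = 1 remainder 1
1 ÷ 2 = 0 remainder 1
Reading remainders bottom to top: 11010010001100011001



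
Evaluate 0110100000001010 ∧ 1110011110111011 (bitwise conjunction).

AND: 1 only when both bits are 1
  0110100000001010
& 1110011110111011
------------------
  0110000000001010
Decimal: 26634 & 59323 = 24586



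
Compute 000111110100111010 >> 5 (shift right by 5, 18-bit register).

Original: 000111110100111010 (decimal 32058)
Shift right by 5 positions
Drop the 5 low bits; fill with zeros on the left
Result: 000000001111101001 (decimal 1001)
Equivalent: 32058 >> 5 = 32058 ÷ 2^5 = 1001



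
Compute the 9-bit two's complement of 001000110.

Original: 001000110
Step 1 - Invert all bits: 110111001
Step 2 - Add 1: 110111010
Verification: 001000110 + 110111010 = 1000000000; discarding the end carry (carry out of the top bit) leaves the 9-bit value 000000000, as required for x + (-x)



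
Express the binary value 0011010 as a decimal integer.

Sum of powers of 2 for each 1-bit:
2^1 + 2^3 + 2^4
= 2 + 8 + 16
= 26



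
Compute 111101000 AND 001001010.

AND: 1 only when both bits are 1
  111101000
& 001001010
-----------
  001001000
Decimal: 488 & 74 = 72



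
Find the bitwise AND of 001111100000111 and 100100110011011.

AND: 1 only when both bits are 1
  001111100000111
& 100100110011011
-----------------
  000100100000011
Decimal: 7943 & 18843 = 2307



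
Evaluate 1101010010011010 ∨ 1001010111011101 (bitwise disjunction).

OR: 1 when either bit is 1
  1101010010011010
| 1001010111011101
------------------
  1101010111011111
Decimal: 54426 | 38365 = 54751



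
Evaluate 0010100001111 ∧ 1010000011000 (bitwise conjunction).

AND: 1 only when both bits are 1
  0010100001111
& 1010000011000
---------------
  0010000001000
Decimal: 1295 & 5144 = 1032



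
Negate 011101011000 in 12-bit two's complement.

Original: 011101011000
Step 1 - Invert all bits: 100010100111
Step 2 - Add 1: 100010101000
Verification: 011101011000 + 100010101000 = 1000000000000; discarding the end carry (carry out of the top bit) leaves the 12-bit value 000000000000, as required for x + (-x)



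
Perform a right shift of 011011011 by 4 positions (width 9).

Original: 011011011 (decimal 219)
Shift right by 4 positions
Drop the 4 low bits; fill with zeros on the left
Result: 000001101 (decimal 13)
Equivalent: 219 >> 4 = 219 ÷ 2^4 = 13



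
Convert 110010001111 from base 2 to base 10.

Sum of powers of 2 for each 1-bit:
2^0 + 2^1 + 2^2 + 2^3 + 2^7 + 2^10 + 2^11
= 1 + 2 + 4 + 8 + 128 + 1024 + 2048
= 3215



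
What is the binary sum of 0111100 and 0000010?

Add column by column from the right: bit + bit + carry-in; write the sum mod 2, carry 1 when the sum is 2 or 3.
carry:  0000000
        0111100
+       0000010
---------------
       00111110
(the carry out of the leftmost column, 0, becomes the leading bit)
Decimal check:
  0111100 = 32 + 16 + 8 + 4 = 60
  0000010 = 2
  60 + 2 = 62, and 00111110 = 32 + 16 + 8 + 4 + 2 = 62 ✓



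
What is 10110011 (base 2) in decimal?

Sum of powers of 2 for each 1-bit:
2^0 + 2^1 + 2^4 + 2^5 + 2^7
= 1 + 2 + 16 + 32 + 128
= 179



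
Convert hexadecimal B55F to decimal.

Expand by place value (powers of 16):
Digit values: B = 11, F = 15
B55F = 11 × 16^3 + 5 × 16^2 + 5 × 16^1 + 15 × 16^0
= 11 × 4096 + 5 × 256 + 5 × 16 + 15 × 1
= 45056 + 1280 + 80 + 15
= 46431



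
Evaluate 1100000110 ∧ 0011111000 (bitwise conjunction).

AND: 1 only when both bits are 1
  1100000110
& 0011111000
------------
  0000000000
Decimal: 774 & 248 = 0



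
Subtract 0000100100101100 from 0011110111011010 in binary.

Method 1 - Direct subtraction (column by column from the right: bit − bit − borrow-in; if negative, add 2 and borrow 1 from the next column):
borrow: 0000000001011000
        0011110111011010
-       0000100100101100
------------------------
        0011010010101110

Method 2 - Add two's complement:
Two's complement of 0000100100101100: invert → 1111011011010011, add 1 → 1111011011010100
  0011110111011010
+ 1111011011010100
------------------
 10011010010101110  (end carry out of the top bit = 1)
Discarding the end carry: 0011010010101110
Decimal check:
  0011110111011010 = 8192 + 4096 + 2048 + 1024 + 256 + 128 + 64 + 16 + 8 + 2 = 15834
  0000100100101100 = 2048 + 256 + 32 + 8 + 4 = 2348
  15834 - 2348 = 13486, and 0011010010101110 = 8192 + 4096 + 1024 + 128 + 32 + 8 + 4 + 2 = 13486 ✓



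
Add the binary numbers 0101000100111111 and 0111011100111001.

Add column by column from the right: bit + bit + carry-in; write the sum mod 2, carry 1 when the sum is 2 or 3.
carry:  1110111001111110
        0101000100111111
+       0111011100111001
------------------------
       01100100001111000
(the carry out of the leftmost column, 0, becomes the leading bit)
Decimal check:
  0101000100111111 = 16384 + 4096 + 256 + 32 + 16 + 8 + 4 + 2 + 1 = 20799
  0111011100111001 = 16384 + 8192 + 4096 + 1024 + 512 + 256 + 32 + 16 + 8 + 1 = 30521
  20799 + 30521 = 51320, and 01100100001111000 = 32768 + 16384 + 2048 + 64 + 32 + 16 + 8 = 51320 ✓



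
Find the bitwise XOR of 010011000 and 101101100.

XOR: 1 when bits differ
  010011000
^ 101101100
-----------
  111110100
Decimal: 152 ^ 364 = 500



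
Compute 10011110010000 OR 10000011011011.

OR: 1 when either bit is 1
  10011110010000
| 10000011011011
----------------
  10011111011011
Decimal: 10128 | 8411 = 10203



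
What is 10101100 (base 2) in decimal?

Sum of powers of 2 for each 1-bit:
2^2 + 2^3 + 2^5 + 2^7
= 4 + 8 + 32 + 128
= 172



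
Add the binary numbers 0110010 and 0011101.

Add column by column from the right: bit + bit + carry-in; write the sum mod 2, carry 1 when the sum is 2 or 3.
carry:  1100000
        0110010
+       0011101
---------------
       01001111
(the carry out of the leftmost column, 0, becomes the leading bit)
Decimal check:
  0110010 = 32 + 16 + 2 = 50
  0011101 = 16 + 8 + 4 + 1 = 29
  50 + 29 = 79, and 01001111 = 64 + 8 + 4 + 2 + 1 = 79 ✓



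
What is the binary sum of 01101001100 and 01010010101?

Add column by column from the right: bit + bit + carry-in; write the sum mod 2, carry 1 when the sum is 2 or 3.
carry:  10000111000
        01101001100
+       01010010101
-------------------
       010111100001
(the carry out of the leftmost column, 0, becomes the leading bit)
Decimal check:
  01101001100 = 512 + 256 + 64 + 8 + 4 = 844
  01010010101 = 512 + 128 + 16 + 4 + 1 = 661
  844 + 661 = 1505, and 010111100001 = 1024 + 256 + 128 + 64 + 32 + 1 = 1505 ✓



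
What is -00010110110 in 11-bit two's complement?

Original: 00010110110
Step 1 - Invert all bits: 11101001001
Step 2 - Add 1: 11101001010
Verification: 00010110110 + 11101001010 = 100000000000; discarding the end carry (carry out of the top bit) leaves the 11-bit value 00000000000, as required for x + (-x)



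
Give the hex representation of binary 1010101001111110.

Group into 4-bit nibbles from right:
  1010 = A
  1010 = A
  0111 = 7
  1110 = E
Result: AA7E



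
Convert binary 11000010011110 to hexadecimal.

Group into 4-bit nibbles from right:
  0011 = 3
  0000 = 0
  1001 = 9
  1110 = E
Result: 309E



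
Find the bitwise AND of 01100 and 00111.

AND: 1 only when both bits are 1
  01100
& 00111
-------
  00100
Decimal: 12 & 7 = 4



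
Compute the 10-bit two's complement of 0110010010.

Original: 0110010010
Step 1 - Invert all bits: 1001101101
Step 2 - Add 1: 1001101110
Verification: 0110010010 + 1001101110 = 10000000000; discarding the end carry (carry out of the top bit) leaves the 10-bit value 0000000000, as required for x + (-x)



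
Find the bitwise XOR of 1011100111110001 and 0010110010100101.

XOR: 1 when bits differ
  1011100111110001
^ 0010110010100101
------------------
  1001010101010100
Decimal: 47601 ^ 11429 = 38228



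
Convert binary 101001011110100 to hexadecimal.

Group into 4-bit nibbles from right:
  0101 = 5
  0010 = 2
  1111 = F
  0100 = 4
Result: 52F4



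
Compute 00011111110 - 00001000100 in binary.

Method 1 - Direct subtraction (column by column from the right: bit − bit − borrow-in; if negative, add 2 and borrow 1 from the next column):
borrow: 00000000000
        00011111110
-       00001000100
-------------------
        00010111010

Method 2 - Add two's complement:
Two's complement of 00001000100: invert → 11110111011, add 1 → 11110111100
  00011111110
+ 11110111100
-------------
 100010111010  (end carry out of the top bit = 1)
Discarding the end carry: 00010111010
Decimal check:
  00011111110 = 128 + 64 + 32 + 16 + 8 + 4 + 2 = 254
  00001000100 = 64 + 4 = 68
  254 - 68 = 186, and 00010111010 = 128 + 32 + 16 + 8 + 2 = 186 ✓



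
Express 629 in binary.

Using repeated division by 2:
629 ÷ 2 = 314 remainder 1
314 ÷ 2 = 157 remainder 0
157 ÷ 2 = 78 remainder 1
78 ÷ 2 = 39 remainder 0
39 ÷ 2 = 19 remainder 1
19 ÷ 2 = 9 remainder 1
9 ÷ 2 = 4 remainder 1
4 ÷ 2 = 2 remainder 0
2 ÷ 2 = 1 remainder 0
1 ÷ 2 = 0 remainder 1
Reading remainders bottom to top: 1001110101



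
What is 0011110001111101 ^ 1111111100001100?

XOR: 1 when bits differ
  0011110001111101
^ 1111111100001100
------------------
  1100001101110001
Decimal: 15485 ^ 65292 = 50033



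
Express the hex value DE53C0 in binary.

Convert each hex digit to 4 bits:
  D = 1101
  E = 1110
  5 = 0101
  3 = 0011
  C = 1100
  0 = 0000
Concatenate: 110111100101001111000000



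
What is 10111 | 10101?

OR: 1 when either bit is 1
  10111
| 10101
-------
  10111
Decimal: 23 | 21 = 23



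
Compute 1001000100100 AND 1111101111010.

AND: 1 only when both bits are 1
  1001000100100
& 1111101111010
---------------
  1001000100000
Decimal: 4644 & 8058 = 4640



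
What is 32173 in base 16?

Using repeated division by 16 (digits 10–15 are A–F):
32173 ÷ 16 = 2010 remainder 13 (D)
2010 ÷ 16 = 125 remainder 10 (A)
125 ÷ 16 = 7 remainder 13 (D)
7 ÷ 16 = 0 remainder 7
Reading remainders bottom to top: 7DAD



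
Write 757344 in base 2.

Using repeated division by 2:
757344 ÷ 2 = 378672 remainder 0
378672 ÷ 2 = 189336 remainder 0
189336 ÷ 2 = 94668 remainder 0
94668 ÷ 2 = 47334 remainder 0
47334 ÷ 2 = 23667 remainder 0
23667 ÷ 2 = 11833 remainder 1
11833 ÷ 2 = 5916 remainder 1
5916 ÷ 2 = 2958 remainder 0
2958 ÷ 2 = 1479 remainder 0
1479 ÷ 2 = 739 remainder 1
739 ÷ 2 = 369 remainder 1
369 ÷ 2 = 184 remainder 1
184 ÷ 2 = 92 remainder 0
92 ÷ 2 = 46 remainder 0
46 ÷ 2 = 23 remainder 0
23 ÷ 2 = 11 remainder 1
11 ÷ 2 = 5 remainder 1
5 ÷ 2 = 2 remainder 1
2 ÷ 2 = 1 remainder 0
1 ÷ 2 = 0 remainder 1
Reading remainders bottom to top: 10111000111001100000



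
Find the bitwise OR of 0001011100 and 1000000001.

OR: 1 when either bit is 1
  0001011100
| 1000000001
------------
  1001011101
Decimal: 92 | 513 = 605



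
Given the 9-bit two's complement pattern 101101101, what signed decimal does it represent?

Binary: 101101101
Sign bit: 1 (negative)
Invert: 010010010
Add 1:  010010011
Magnitude: 010010011 = 128 + 16 + 2 + 1 = 147
Value: -147



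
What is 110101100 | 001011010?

OR: 1 when either bit is 1
  110101100
| 001011010
-----------
  111111110
Decimal: 428 | 90 = 510



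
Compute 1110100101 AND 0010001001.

AND: 1 only when both bits are 1
  1110100101
& 0010001001
------------
  0010000001
Decimal: 933 & 137 = 129



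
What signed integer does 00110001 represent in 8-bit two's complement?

Binary: 00110001
Sign bit: 0 (non-negative)
Read directly as an unsigned value:
00110001 = 32 + 16 + 1 = 49
Value: 49



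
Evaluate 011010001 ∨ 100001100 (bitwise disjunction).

OR: 1 when either bit is 1
  011010001
| 100001100
-----------
  111011101
Decimal: 209 | 268 = 477



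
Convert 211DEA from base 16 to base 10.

Expand by place value (powers of 16):
Digit values: D = 13, E = 14, A = 10
211DEA = 2 × 16^5 + 1 × 16^4 + 1 × 16^3 + 13 × 16^2 + 14 × 16^1 + 10 × 16^0
= 2 × 1048576 + 1 × 65536 + 1 × 4096 + 13 × 256 + 14 × 16 + 10 × 1
= 2097152 + 65536 + 4096 + 3328 + 224 + 10
= 2170346



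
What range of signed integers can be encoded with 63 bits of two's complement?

For 63-bit two's complement:
Minimum: -2^62 = -4611686018427387904
Maximum: 2^62 - 1 = 4611686018427387903



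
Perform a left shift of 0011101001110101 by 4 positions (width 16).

Original: 0011101001110101 (decimal 14965)
Shift left by 4 positions
Append 4 zeros on the right and drop the 4 high bits that overflow the 16-bit width
Result: 1010011101010000 (decimal 42832)
Equivalent: 14965 << 4 = 14965 × 2^4 = 239440, truncated to 16 bits = 42832



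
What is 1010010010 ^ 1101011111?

XOR: 1 when bits differ
  1010010010
^ 1101011111
------------
  0111001101
Decimal: 658 ^ 863 = 461



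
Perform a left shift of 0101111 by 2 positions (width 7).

Original: 0101111 (decimal 47)
Shift left by 2 positions
Append 2 zeros on the right and drop the 2 high bits that overflow the 7-bit width
Result: 0111100 (decimal 60)
Equivalent: 47 << 2 = 47 × 2^2 = 188, truncated to 7 bits = 60



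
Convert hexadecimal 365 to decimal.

Expand by place value (powers of 16):
365 = 3 × 16^2 + 6 × 16^1 + 5 × 16^0
= 3 × 256 + 6 × 16 + 5 × 1
= 768 + 96 + 5
= 869



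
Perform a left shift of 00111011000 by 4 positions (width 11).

Original: 00111011000 (decimal 472)
Shift left by 4 positions
Append 4 zeros on the right and drop the 4 high bits that overflow the 11-bit width
Result: 10110000000 (decimal 1408)
Equivalent: 472 << 4 = 472 × 2^4 = 7552, truncated to 11 bits = 1408



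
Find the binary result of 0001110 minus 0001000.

Method 1 - Direct subtraction (column by column from the right: bit − bit − borrow-in; if negative, add 2 and borrow 1 from the next column):
borrow: 0000000
        0001110
-       0001000
---------------
        0000110

Method 2 - Add two's complement:
Two's complement of 0001000: invert → 1110111, add 1 → 1111000
  0001110
+ 1111000
---------
 10000110  (end carry out of the top bit = 1)
Discarding the end carry: 0000110
Decimal check:
  0001110 = 8 + 4 + 2 = 14
  0001000 = 8
  14 - 8 = 6, and 0000110 = 4 + 2 = 6 ✓



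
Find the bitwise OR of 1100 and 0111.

OR: 1 when either bit is 1
  1100
| 0111
------
  1111
Decimal: 12 | 7 = 15



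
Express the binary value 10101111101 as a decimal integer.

Sum of powers of 2 for each 1-bit:
2^0 + 2^2 + 2^3 + 2^4 + 2^5 + 2^6 + 2^8 + 2^10
= 1 + 4 + 8 + 16 + 32 + 64 + 256 + 1024
= 1405



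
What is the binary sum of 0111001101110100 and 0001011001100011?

Add column by column from the right: bit + bit + carry-in; write the sum mod 2, carry 1 when the sum is 2 or 3.
carry:  1110110011000000
        0111001101110100
+       0001011001100011
------------------------
       01000100111010111
(the carry out of the leftmost column, 0, becomes the leading bit)
Decimal check:
  0111001101110100 = 16384 + 8192 + 4096 + 512 + 256 + 64 + 32 + 16 + 4 = 29556
  0001011001100011 = 4096 + 1024 + 512 + 64 + 32 + 2 + 1 = 5731
  29556 + 5731 = 35287, and 01000100111010111 = 32768 + 2048 + 256 + 128 + 64 + 16 + 4 + 2 + 1 = 35287 ✓

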